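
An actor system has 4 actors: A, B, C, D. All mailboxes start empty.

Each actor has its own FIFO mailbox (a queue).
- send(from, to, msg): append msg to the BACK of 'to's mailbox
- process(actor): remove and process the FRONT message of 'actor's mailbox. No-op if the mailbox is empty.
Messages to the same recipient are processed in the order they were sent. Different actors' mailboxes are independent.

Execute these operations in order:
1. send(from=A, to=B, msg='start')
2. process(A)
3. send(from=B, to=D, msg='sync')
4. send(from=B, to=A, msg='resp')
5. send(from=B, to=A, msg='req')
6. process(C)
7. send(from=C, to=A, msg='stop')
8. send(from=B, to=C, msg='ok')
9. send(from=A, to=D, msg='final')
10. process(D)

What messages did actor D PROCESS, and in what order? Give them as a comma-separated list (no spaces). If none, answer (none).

After 1 (send(from=A, to=B, msg='start')): A:[] B:[start] C:[] D:[]
After 2 (process(A)): A:[] B:[start] C:[] D:[]
After 3 (send(from=B, to=D, msg='sync')): A:[] B:[start] C:[] D:[sync]
After 4 (send(from=B, to=A, msg='resp')): A:[resp] B:[start] C:[] D:[sync]
After 5 (send(from=B, to=A, msg='req')): A:[resp,req] B:[start] C:[] D:[sync]
After 6 (process(C)): A:[resp,req] B:[start] C:[] D:[sync]
After 7 (send(from=C, to=A, msg='stop')): A:[resp,req,stop] B:[start] C:[] D:[sync]
After 8 (send(from=B, to=C, msg='ok')): A:[resp,req,stop] B:[start] C:[ok] D:[sync]
After 9 (send(from=A, to=D, msg='final')): A:[resp,req,stop] B:[start] C:[ok] D:[sync,final]
After 10 (process(D)): A:[resp,req,stop] B:[start] C:[ok] D:[final]

Answer: sync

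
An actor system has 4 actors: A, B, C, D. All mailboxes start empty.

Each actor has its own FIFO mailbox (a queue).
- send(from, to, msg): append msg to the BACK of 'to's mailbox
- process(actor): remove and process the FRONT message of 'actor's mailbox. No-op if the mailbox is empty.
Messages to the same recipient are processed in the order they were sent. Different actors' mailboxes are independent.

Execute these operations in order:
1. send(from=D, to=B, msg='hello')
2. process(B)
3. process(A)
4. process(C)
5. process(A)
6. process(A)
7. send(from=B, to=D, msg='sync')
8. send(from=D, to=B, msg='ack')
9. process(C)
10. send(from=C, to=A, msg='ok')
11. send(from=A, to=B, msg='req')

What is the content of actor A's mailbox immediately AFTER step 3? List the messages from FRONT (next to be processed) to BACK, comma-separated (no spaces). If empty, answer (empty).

After 1 (send(from=D, to=B, msg='hello')): A:[] B:[hello] C:[] D:[]
After 2 (process(B)): A:[] B:[] C:[] D:[]
After 3 (process(A)): A:[] B:[] C:[] D:[]

(empty)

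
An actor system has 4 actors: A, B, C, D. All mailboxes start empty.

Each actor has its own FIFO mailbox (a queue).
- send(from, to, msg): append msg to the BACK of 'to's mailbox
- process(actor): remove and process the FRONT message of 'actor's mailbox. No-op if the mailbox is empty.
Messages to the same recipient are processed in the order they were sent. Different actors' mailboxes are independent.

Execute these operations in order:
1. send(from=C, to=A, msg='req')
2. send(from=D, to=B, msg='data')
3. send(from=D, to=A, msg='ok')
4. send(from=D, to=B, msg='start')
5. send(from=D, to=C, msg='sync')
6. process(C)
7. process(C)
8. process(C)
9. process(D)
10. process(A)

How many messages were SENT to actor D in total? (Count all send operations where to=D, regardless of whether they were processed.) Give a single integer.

Answer: 0

Derivation:
After 1 (send(from=C, to=A, msg='req')): A:[req] B:[] C:[] D:[]
After 2 (send(from=D, to=B, msg='data')): A:[req] B:[data] C:[] D:[]
After 3 (send(from=D, to=A, msg='ok')): A:[req,ok] B:[data] C:[] D:[]
After 4 (send(from=D, to=B, msg='start')): A:[req,ok] B:[data,start] C:[] D:[]
After 5 (send(from=D, to=C, msg='sync')): A:[req,ok] B:[data,start] C:[sync] D:[]
After 6 (process(C)): A:[req,ok] B:[data,start] C:[] D:[]
After 7 (process(C)): A:[req,ok] B:[data,start] C:[] D:[]
After 8 (process(C)): A:[req,ok] B:[data,start] C:[] D:[]
After 9 (process(D)): A:[req,ok] B:[data,start] C:[] D:[]
After 10 (process(A)): A:[ok] B:[data,start] C:[] D:[]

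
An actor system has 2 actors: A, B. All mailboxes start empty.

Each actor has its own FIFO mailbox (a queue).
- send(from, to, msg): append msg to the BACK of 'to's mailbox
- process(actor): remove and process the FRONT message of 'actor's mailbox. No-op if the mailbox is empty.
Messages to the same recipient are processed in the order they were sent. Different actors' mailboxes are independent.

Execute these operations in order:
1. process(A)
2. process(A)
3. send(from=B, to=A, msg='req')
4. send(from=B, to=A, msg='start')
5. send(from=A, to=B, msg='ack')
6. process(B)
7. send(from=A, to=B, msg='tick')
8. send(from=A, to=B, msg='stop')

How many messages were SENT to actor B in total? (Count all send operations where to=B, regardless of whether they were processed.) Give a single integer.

Answer: 3

Derivation:
After 1 (process(A)): A:[] B:[]
After 2 (process(A)): A:[] B:[]
After 3 (send(from=B, to=A, msg='req')): A:[req] B:[]
After 4 (send(from=B, to=A, msg='start')): A:[req,start] B:[]
After 5 (send(from=A, to=B, msg='ack')): A:[req,start] B:[ack]
After 6 (process(B)): A:[req,start] B:[]
After 7 (send(from=A, to=B, msg='tick')): A:[req,start] B:[tick]
After 8 (send(from=A, to=B, msg='stop')): A:[req,start] B:[tick,stop]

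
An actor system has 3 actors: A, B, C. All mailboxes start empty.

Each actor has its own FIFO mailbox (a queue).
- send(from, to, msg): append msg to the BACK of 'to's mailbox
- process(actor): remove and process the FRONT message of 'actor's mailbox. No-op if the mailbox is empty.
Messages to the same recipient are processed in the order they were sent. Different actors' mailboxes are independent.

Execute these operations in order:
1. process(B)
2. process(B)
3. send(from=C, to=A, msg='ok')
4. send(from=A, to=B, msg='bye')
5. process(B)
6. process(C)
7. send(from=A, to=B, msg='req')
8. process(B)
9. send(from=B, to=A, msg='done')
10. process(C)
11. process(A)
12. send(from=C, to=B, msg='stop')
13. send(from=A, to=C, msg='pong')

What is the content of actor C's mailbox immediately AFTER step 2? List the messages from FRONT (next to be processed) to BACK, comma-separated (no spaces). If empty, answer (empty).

After 1 (process(B)): A:[] B:[] C:[]
After 2 (process(B)): A:[] B:[] C:[]

(empty)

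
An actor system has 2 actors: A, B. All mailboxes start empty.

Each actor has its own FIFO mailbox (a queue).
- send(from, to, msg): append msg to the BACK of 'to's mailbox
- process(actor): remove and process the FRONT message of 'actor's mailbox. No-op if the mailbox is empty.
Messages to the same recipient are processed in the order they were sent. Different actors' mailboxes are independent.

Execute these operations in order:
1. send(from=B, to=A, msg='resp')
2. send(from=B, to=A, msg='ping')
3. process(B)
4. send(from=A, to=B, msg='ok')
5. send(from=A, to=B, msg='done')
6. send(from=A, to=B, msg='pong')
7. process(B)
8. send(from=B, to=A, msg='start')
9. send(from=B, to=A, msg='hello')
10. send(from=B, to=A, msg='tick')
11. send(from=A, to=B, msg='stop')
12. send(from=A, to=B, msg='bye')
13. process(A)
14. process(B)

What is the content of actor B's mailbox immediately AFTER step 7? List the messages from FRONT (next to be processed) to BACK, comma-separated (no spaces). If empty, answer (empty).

After 1 (send(from=B, to=A, msg='resp')): A:[resp] B:[]
After 2 (send(from=B, to=A, msg='ping')): A:[resp,ping] B:[]
After 3 (process(B)): A:[resp,ping] B:[]
After 4 (send(from=A, to=B, msg='ok')): A:[resp,ping] B:[ok]
After 5 (send(from=A, to=B, msg='done')): A:[resp,ping] B:[ok,done]
After 6 (send(from=A, to=B, msg='pong')): A:[resp,ping] B:[ok,done,pong]
After 7 (process(B)): A:[resp,ping] B:[done,pong]

done,pong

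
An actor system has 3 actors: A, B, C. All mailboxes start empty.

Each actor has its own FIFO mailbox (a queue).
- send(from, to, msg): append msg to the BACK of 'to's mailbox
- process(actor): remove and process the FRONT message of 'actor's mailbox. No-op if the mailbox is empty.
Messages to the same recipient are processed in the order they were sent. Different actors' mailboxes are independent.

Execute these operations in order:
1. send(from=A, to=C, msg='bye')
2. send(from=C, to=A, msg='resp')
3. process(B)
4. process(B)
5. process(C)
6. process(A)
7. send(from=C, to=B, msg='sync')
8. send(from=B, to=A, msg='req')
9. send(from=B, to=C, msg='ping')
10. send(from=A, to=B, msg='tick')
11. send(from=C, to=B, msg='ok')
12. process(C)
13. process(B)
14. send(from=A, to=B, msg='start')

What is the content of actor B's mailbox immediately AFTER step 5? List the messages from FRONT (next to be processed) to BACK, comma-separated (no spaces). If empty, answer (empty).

After 1 (send(from=A, to=C, msg='bye')): A:[] B:[] C:[bye]
After 2 (send(from=C, to=A, msg='resp')): A:[resp] B:[] C:[bye]
After 3 (process(B)): A:[resp] B:[] C:[bye]
After 4 (process(B)): A:[resp] B:[] C:[bye]
After 5 (process(C)): A:[resp] B:[] C:[]

(empty)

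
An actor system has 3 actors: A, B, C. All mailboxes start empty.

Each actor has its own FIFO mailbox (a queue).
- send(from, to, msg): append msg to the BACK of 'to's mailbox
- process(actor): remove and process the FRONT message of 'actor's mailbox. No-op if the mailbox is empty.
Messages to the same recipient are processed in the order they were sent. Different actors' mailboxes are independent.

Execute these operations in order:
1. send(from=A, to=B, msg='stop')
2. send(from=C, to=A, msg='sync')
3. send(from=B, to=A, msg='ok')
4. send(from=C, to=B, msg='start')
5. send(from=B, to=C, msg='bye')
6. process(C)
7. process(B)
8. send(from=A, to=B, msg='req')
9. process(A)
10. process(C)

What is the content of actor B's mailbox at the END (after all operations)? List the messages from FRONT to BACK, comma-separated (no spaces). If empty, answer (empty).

Answer: start,req

Derivation:
After 1 (send(from=A, to=B, msg='stop')): A:[] B:[stop] C:[]
After 2 (send(from=C, to=A, msg='sync')): A:[sync] B:[stop] C:[]
After 3 (send(from=B, to=A, msg='ok')): A:[sync,ok] B:[stop] C:[]
After 4 (send(from=C, to=B, msg='start')): A:[sync,ok] B:[stop,start] C:[]
After 5 (send(from=B, to=C, msg='bye')): A:[sync,ok] B:[stop,start] C:[bye]
After 6 (process(C)): A:[sync,ok] B:[stop,start] C:[]
After 7 (process(B)): A:[sync,ok] B:[start] C:[]
After 8 (send(from=A, to=B, msg='req')): A:[sync,ok] B:[start,req] C:[]
After 9 (process(A)): A:[ok] B:[start,req] C:[]
After 10 (process(C)): A:[ok] B:[start,req] C:[]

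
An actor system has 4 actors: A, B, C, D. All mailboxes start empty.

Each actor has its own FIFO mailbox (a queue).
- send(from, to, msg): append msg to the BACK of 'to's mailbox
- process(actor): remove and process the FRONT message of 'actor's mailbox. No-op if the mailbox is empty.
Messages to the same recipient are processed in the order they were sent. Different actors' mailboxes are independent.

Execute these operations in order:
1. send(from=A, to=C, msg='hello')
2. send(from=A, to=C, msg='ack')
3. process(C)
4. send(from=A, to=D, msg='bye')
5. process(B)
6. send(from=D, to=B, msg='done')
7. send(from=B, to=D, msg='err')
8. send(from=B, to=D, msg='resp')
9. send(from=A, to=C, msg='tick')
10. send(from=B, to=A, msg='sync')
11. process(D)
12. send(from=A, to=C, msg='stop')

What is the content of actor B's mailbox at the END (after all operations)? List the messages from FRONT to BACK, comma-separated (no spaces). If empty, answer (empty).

After 1 (send(from=A, to=C, msg='hello')): A:[] B:[] C:[hello] D:[]
After 2 (send(from=A, to=C, msg='ack')): A:[] B:[] C:[hello,ack] D:[]
After 3 (process(C)): A:[] B:[] C:[ack] D:[]
After 4 (send(from=A, to=D, msg='bye')): A:[] B:[] C:[ack] D:[bye]
After 5 (process(B)): A:[] B:[] C:[ack] D:[bye]
After 6 (send(from=D, to=B, msg='done')): A:[] B:[done] C:[ack] D:[bye]
After 7 (send(from=B, to=D, msg='err')): A:[] B:[done] C:[ack] D:[bye,err]
After 8 (send(from=B, to=D, msg='resp')): A:[] B:[done] C:[ack] D:[bye,err,resp]
After 9 (send(from=A, to=C, msg='tick')): A:[] B:[done] C:[ack,tick] D:[bye,err,resp]
After 10 (send(from=B, to=A, msg='sync')): A:[sync] B:[done] C:[ack,tick] D:[bye,err,resp]
After 11 (process(D)): A:[sync] B:[done] C:[ack,tick] D:[err,resp]
After 12 (send(from=A, to=C, msg='stop')): A:[sync] B:[done] C:[ack,tick,stop] D:[err,resp]

Answer: done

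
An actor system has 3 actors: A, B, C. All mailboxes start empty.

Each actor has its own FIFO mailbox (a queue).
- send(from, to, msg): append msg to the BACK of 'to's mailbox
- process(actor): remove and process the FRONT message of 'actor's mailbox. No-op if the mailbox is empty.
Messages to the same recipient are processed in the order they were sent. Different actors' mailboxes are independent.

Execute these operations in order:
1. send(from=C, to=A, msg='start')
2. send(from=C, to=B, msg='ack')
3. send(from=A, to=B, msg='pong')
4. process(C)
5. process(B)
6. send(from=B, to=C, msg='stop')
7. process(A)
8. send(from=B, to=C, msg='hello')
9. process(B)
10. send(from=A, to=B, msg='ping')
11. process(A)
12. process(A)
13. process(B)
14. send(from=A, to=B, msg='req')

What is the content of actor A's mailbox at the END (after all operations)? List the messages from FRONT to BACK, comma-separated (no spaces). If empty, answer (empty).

After 1 (send(from=C, to=A, msg='start')): A:[start] B:[] C:[]
After 2 (send(from=C, to=B, msg='ack')): A:[start] B:[ack] C:[]
After 3 (send(from=A, to=B, msg='pong')): A:[start] B:[ack,pong] C:[]
After 4 (process(C)): A:[start] B:[ack,pong] C:[]
After 5 (process(B)): A:[start] B:[pong] C:[]
After 6 (send(from=B, to=C, msg='stop')): A:[start] B:[pong] C:[stop]
After 7 (process(A)): A:[] B:[pong] C:[stop]
After 8 (send(from=B, to=C, msg='hello')): A:[] B:[pong] C:[stop,hello]
After 9 (process(B)): A:[] B:[] C:[stop,hello]
After 10 (send(from=A, to=B, msg='ping')): A:[] B:[ping] C:[stop,hello]
After 11 (process(A)): A:[] B:[ping] C:[stop,hello]
After 12 (process(A)): A:[] B:[ping] C:[stop,hello]
After 13 (process(B)): A:[] B:[] C:[stop,hello]
After 14 (send(from=A, to=B, msg='req')): A:[] B:[req] C:[stop,hello]

Answer: (empty)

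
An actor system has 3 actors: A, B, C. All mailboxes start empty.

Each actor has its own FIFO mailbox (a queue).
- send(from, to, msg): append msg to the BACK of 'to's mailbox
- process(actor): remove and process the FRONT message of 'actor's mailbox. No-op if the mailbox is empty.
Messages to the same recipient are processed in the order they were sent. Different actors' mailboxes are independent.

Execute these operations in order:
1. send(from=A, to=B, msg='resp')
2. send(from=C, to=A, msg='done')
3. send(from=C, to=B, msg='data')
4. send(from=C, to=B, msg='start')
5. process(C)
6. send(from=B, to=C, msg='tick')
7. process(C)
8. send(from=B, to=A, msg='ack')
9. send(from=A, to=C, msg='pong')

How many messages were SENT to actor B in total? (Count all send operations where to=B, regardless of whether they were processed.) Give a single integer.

After 1 (send(from=A, to=B, msg='resp')): A:[] B:[resp] C:[]
After 2 (send(from=C, to=A, msg='done')): A:[done] B:[resp] C:[]
After 3 (send(from=C, to=B, msg='data')): A:[done] B:[resp,data] C:[]
After 4 (send(from=C, to=B, msg='start')): A:[done] B:[resp,data,start] C:[]
After 5 (process(C)): A:[done] B:[resp,data,start] C:[]
After 6 (send(from=B, to=C, msg='tick')): A:[done] B:[resp,data,start] C:[tick]
After 7 (process(C)): A:[done] B:[resp,data,start] C:[]
After 8 (send(from=B, to=A, msg='ack')): A:[done,ack] B:[resp,data,start] C:[]
After 9 (send(from=A, to=C, msg='pong')): A:[done,ack] B:[resp,data,start] C:[pong]

Answer: 3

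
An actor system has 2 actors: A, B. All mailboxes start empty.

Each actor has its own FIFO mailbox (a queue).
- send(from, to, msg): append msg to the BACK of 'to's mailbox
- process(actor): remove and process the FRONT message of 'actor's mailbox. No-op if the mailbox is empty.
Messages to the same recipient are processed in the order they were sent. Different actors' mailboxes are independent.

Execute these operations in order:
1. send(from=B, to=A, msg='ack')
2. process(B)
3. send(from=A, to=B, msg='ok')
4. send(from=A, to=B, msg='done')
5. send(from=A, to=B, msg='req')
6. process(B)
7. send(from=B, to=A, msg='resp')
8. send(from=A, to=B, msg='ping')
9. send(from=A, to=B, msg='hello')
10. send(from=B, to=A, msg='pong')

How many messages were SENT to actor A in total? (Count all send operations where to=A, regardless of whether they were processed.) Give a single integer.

Answer: 3

Derivation:
After 1 (send(from=B, to=A, msg='ack')): A:[ack] B:[]
After 2 (process(B)): A:[ack] B:[]
After 3 (send(from=A, to=B, msg='ok')): A:[ack] B:[ok]
After 4 (send(from=A, to=B, msg='done')): A:[ack] B:[ok,done]
After 5 (send(from=A, to=B, msg='req')): A:[ack] B:[ok,done,req]
After 6 (process(B)): A:[ack] B:[done,req]
After 7 (send(from=B, to=A, msg='resp')): A:[ack,resp] B:[done,req]
After 8 (send(from=A, to=B, msg='ping')): A:[ack,resp] B:[done,req,ping]
After 9 (send(from=A, to=B, msg='hello')): A:[ack,resp] B:[done,req,ping,hello]
After 10 (send(from=B, to=A, msg='pong')): A:[ack,resp,pong] B:[done,req,ping,hello]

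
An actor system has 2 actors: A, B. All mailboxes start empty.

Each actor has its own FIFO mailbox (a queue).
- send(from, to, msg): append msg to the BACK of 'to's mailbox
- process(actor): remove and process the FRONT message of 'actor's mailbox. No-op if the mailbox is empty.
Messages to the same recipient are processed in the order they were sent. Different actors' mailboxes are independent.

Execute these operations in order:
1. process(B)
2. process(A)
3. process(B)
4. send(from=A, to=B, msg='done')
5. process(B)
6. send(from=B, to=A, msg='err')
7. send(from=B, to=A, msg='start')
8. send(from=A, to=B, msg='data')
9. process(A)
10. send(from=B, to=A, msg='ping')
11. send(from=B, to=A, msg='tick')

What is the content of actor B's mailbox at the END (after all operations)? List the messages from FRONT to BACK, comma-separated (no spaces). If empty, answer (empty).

After 1 (process(B)): A:[] B:[]
After 2 (process(A)): A:[] B:[]
After 3 (process(B)): A:[] B:[]
After 4 (send(from=A, to=B, msg='done')): A:[] B:[done]
After 5 (process(B)): A:[] B:[]
After 6 (send(from=B, to=A, msg='err')): A:[err] B:[]
After 7 (send(from=B, to=A, msg='start')): A:[err,start] B:[]
After 8 (send(from=A, to=B, msg='data')): A:[err,start] B:[data]
After 9 (process(A)): A:[start] B:[data]
After 10 (send(from=B, to=A, msg='ping')): A:[start,ping] B:[data]
After 11 (send(from=B, to=A, msg='tick')): A:[start,ping,tick] B:[data]

Answer: data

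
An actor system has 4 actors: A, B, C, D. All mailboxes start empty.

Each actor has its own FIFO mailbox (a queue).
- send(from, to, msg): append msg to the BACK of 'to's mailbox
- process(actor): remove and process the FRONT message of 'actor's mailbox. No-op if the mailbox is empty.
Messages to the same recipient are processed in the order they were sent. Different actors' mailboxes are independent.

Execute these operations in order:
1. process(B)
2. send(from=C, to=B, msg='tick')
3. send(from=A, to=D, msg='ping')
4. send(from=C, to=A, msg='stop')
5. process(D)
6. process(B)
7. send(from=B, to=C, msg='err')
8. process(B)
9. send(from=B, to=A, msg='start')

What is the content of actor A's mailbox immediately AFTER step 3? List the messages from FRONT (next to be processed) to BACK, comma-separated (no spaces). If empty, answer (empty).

After 1 (process(B)): A:[] B:[] C:[] D:[]
After 2 (send(from=C, to=B, msg='tick')): A:[] B:[tick] C:[] D:[]
After 3 (send(from=A, to=D, msg='ping')): A:[] B:[tick] C:[] D:[ping]

(empty)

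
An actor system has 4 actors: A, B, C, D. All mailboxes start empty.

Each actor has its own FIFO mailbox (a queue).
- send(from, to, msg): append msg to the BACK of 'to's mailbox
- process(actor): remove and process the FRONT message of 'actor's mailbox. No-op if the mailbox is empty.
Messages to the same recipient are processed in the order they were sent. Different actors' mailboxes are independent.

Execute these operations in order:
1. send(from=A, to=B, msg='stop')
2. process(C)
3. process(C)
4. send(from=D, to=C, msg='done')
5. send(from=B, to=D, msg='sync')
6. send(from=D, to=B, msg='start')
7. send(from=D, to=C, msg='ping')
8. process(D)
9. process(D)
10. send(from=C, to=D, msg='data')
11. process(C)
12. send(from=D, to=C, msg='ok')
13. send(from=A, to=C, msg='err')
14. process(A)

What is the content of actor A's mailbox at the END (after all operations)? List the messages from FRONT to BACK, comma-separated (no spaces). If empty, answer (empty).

After 1 (send(from=A, to=B, msg='stop')): A:[] B:[stop] C:[] D:[]
After 2 (process(C)): A:[] B:[stop] C:[] D:[]
After 3 (process(C)): A:[] B:[stop] C:[] D:[]
After 4 (send(from=D, to=C, msg='done')): A:[] B:[stop] C:[done] D:[]
After 5 (send(from=B, to=D, msg='sync')): A:[] B:[stop] C:[done] D:[sync]
After 6 (send(from=D, to=B, msg='start')): A:[] B:[stop,start] C:[done] D:[sync]
After 7 (send(from=D, to=C, msg='ping')): A:[] B:[stop,start] C:[done,ping] D:[sync]
After 8 (process(D)): A:[] B:[stop,start] C:[done,ping] D:[]
After 9 (process(D)): A:[] B:[stop,start] C:[done,ping] D:[]
After 10 (send(from=C, to=D, msg='data')): A:[] B:[stop,start] C:[done,ping] D:[data]
After 11 (process(C)): A:[] B:[stop,start] C:[ping] D:[data]
After 12 (send(from=D, to=C, msg='ok')): A:[] B:[stop,start] C:[ping,ok] D:[data]
After 13 (send(from=A, to=C, msg='err')): A:[] B:[stop,start] C:[ping,ok,err] D:[data]
After 14 (process(A)): A:[] B:[stop,start] C:[ping,ok,err] D:[data]

Answer: (empty)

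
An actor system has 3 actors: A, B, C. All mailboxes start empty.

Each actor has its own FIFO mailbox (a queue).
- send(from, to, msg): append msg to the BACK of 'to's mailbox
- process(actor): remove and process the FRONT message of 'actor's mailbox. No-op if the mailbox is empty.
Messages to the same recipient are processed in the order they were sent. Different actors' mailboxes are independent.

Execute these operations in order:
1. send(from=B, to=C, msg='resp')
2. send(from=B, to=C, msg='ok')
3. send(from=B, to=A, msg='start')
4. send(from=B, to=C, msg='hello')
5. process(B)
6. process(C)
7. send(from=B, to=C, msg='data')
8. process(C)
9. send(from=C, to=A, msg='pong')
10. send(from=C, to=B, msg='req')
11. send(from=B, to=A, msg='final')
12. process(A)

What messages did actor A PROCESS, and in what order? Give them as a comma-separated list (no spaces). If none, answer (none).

After 1 (send(from=B, to=C, msg='resp')): A:[] B:[] C:[resp]
After 2 (send(from=B, to=C, msg='ok')): A:[] B:[] C:[resp,ok]
After 3 (send(from=B, to=A, msg='start')): A:[start] B:[] C:[resp,ok]
After 4 (send(from=B, to=C, msg='hello')): A:[start] B:[] C:[resp,ok,hello]
After 5 (process(B)): A:[start] B:[] C:[resp,ok,hello]
After 6 (process(C)): A:[start] B:[] C:[ok,hello]
After 7 (send(from=B, to=C, msg='data')): A:[start] B:[] C:[ok,hello,data]
After 8 (process(C)): A:[start] B:[] C:[hello,data]
After 9 (send(from=C, to=A, msg='pong')): A:[start,pong] B:[] C:[hello,data]
After 10 (send(from=C, to=B, msg='req')): A:[start,pong] B:[req] C:[hello,data]
After 11 (send(from=B, to=A, msg='final')): A:[start,pong,final] B:[req] C:[hello,data]
After 12 (process(A)): A:[pong,final] B:[req] C:[hello,data]

Answer: start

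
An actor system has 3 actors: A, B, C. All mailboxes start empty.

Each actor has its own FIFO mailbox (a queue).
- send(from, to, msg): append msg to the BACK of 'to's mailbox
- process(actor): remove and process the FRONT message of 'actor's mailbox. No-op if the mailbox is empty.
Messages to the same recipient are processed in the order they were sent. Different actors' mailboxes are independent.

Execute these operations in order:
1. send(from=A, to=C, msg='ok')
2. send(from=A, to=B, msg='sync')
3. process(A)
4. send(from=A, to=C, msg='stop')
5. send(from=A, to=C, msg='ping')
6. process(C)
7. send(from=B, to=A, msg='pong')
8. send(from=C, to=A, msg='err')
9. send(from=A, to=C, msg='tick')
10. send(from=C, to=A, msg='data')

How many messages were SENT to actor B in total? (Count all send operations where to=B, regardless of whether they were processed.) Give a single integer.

After 1 (send(from=A, to=C, msg='ok')): A:[] B:[] C:[ok]
After 2 (send(from=A, to=B, msg='sync')): A:[] B:[sync] C:[ok]
After 3 (process(A)): A:[] B:[sync] C:[ok]
After 4 (send(from=A, to=C, msg='stop')): A:[] B:[sync] C:[ok,stop]
After 5 (send(from=A, to=C, msg='ping')): A:[] B:[sync] C:[ok,stop,ping]
After 6 (process(C)): A:[] B:[sync] C:[stop,ping]
After 7 (send(from=B, to=A, msg='pong')): A:[pong] B:[sync] C:[stop,ping]
After 8 (send(from=C, to=A, msg='err')): A:[pong,err] B:[sync] C:[stop,ping]
After 9 (send(from=A, to=C, msg='tick')): A:[pong,err] B:[sync] C:[stop,ping,tick]
After 10 (send(from=C, to=A, msg='data')): A:[pong,err,data] B:[sync] C:[stop,ping,tick]

Answer: 1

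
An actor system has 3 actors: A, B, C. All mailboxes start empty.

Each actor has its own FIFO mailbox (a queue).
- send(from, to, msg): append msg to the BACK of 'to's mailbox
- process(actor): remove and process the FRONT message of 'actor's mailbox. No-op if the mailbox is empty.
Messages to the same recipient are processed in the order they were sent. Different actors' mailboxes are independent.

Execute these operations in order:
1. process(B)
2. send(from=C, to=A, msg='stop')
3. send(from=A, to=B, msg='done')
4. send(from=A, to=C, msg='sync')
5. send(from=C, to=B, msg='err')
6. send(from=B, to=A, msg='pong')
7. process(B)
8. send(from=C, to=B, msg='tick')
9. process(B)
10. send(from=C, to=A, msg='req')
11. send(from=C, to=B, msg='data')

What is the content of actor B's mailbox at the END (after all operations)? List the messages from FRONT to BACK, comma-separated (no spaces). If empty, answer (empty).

After 1 (process(B)): A:[] B:[] C:[]
After 2 (send(from=C, to=A, msg='stop')): A:[stop] B:[] C:[]
After 3 (send(from=A, to=B, msg='done')): A:[stop] B:[done] C:[]
After 4 (send(from=A, to=C, msg='sync')): A:[stop] B:[done] C:[sync]
After 5 (send(from=C, to=B, msg='err')): A:[stop] B:[done,err] C:[sync]
After 6 (send(from=B, to=A, msg='pong')): A:[stop,pong] B:[done,err] C:[sync]
After 7 (process(B)): A:[stop,pong] B:[err] C:[sync]
After 8 (send(from=C, to=B, msg='tick')): A:[stop,pong] B:[err,tick] C:[sync]
After 9 (process(B)): A:[stop,pong] B:[tick] C:[sync]
After 10 (send(from=C, to=A, msg='req')): A:[stop,pong,req] B:[tick] C:[sync]
After 11 (send(from=C, to=B, msg='data')): A:[stop,pong,req] B:[tick,data] C:[sync]

Answer: tick,data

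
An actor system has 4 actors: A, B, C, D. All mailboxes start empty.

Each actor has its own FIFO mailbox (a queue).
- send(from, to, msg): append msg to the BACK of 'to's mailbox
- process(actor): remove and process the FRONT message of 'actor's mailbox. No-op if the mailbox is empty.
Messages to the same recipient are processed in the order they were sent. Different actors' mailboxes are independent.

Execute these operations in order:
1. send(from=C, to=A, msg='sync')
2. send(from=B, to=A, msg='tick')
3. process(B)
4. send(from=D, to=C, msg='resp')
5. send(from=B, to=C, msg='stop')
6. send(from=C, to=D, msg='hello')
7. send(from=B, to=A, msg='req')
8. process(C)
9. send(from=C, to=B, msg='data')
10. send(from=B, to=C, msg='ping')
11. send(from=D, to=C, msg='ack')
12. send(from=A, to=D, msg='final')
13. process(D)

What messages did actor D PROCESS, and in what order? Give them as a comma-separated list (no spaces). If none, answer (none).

Answer: hello

Derivation:
After 1 (send(from=C, to=A, msg='sync')): A:[sync] B:[] C:[] D:[]
After 2 (send(from=B, to=A, msg='tick')): A:[sync,tick] B:[] C:[] D:[]
After 3 (process(B)): A:[sync,tick] B:[] C:[] D:[]
After 4 (send(from=D, to=C, msg='resp')): A:[sync,tick] B:[] C:[resp] D:[]
After 5 (send(from=B, to=C, msg='stop')): A:[sync,tick] B:[] C:[resp,stop] D:[]
After 6 (send(from=C, to=D, msg='hello')): A:[sync,tick] B:[] C:[resp,stop] D:[hello]
After 7 (send(from=B, to=A, msg='req')): A:[sync,tick,req] B:[] C:[resp,stop] D:[hello]
After 8 (process(C)): A:[sync,tick,req] B:[] C:[stop] D:[hello]
After 9 (send(from=C, to=B, msg='data')): A:[sync,tick,req] B:[data] C:[stop] D:[hello]
After 10 (send(from=B, to=C, msg='ping')): A:[sync,tick,req] B:[data] C:[stop,ping] D:[hello]
After 11 (send(from=D, to=C, msg='ack')): A:[sync,tick,req] B:[data] C:[stop,ping,ack] D:[hello]
After 12 (send(from=A, to=D, msg='final')): A:[sync,tick,req] B:[data] C:[stop,ping,ack] D:[hello,final]
After 13 (process(D)): A:[sync,tick,req] B:[data] C:[stop,ping,ack] D:[final]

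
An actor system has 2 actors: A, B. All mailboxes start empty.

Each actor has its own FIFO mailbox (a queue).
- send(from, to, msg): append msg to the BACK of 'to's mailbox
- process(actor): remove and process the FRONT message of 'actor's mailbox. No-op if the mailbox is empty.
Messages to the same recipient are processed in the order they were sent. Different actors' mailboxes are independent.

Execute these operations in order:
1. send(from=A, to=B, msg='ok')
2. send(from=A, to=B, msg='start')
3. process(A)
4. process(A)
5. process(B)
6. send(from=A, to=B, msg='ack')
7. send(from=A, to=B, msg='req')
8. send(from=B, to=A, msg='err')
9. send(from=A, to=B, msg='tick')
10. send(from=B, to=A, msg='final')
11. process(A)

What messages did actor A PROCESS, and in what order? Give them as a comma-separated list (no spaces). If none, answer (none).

After 1 (send(from=A, to=B, msg='ok')): A:[] B:[ok]
After 2 (send(from=A, to=B, msg='start')): A:[] B:[ok,start]
After 3 (process(A)): A:[] B:[ok,start]
After 4 (process(A)): A:[] B:[ok,start]
After 5 (process(B)): A:[] B:[start]
After 6 (send(from=A, to=B, msg='ack')): A:[] B:[start,ack]
After 7 (send(from=A, to=B, msg='req')): A:[] B:[start,ack,req]
After 8 (send(from=B, to=A, msg='err')): A:[err] B:[start,ack,req]
After 9 (send(from=A, to=B, msg='tick')): A:[err] B:[start,ack,req,tick]
After 10 (send(from=B, to=A, msg='final')): A:[err,final] B:[start,ack,req,tick]
After 11 (process(A)): A:[final] B:[start,ack,req,tick]

Answer: err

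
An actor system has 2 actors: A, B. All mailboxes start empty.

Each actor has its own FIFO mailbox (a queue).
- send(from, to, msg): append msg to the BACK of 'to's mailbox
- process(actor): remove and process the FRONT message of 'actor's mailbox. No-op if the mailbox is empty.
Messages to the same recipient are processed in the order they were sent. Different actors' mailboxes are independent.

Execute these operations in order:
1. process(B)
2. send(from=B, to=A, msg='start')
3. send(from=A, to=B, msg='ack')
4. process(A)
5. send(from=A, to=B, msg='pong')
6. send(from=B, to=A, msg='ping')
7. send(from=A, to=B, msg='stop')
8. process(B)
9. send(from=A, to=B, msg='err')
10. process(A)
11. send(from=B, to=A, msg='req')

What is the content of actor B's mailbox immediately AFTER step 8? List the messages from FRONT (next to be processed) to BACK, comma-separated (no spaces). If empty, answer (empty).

After 1 (process(B)): A:[] B:[]
After 2 (send(from=B, to=A, msg='start')): A:[start] B:[]
After 3 (send(from=A, to=B, msg='ack')): A:[start] B:[ack]
After 4 (process(A)): A:[] B:[ack]
After 5 (send(from=A, to=B, msg='pong')): A:[] B:[ack,pong]
After 6 (send(from=B, to=A, msg='ping')): A:[ping] B:[ack,pong]
After 7 (send(from=A, to=B, msg='stop')): A:[ping] B:[ack,pong,stop]
After 8 (process(B)): A:[ping] B:[pong,stop]

pong,stop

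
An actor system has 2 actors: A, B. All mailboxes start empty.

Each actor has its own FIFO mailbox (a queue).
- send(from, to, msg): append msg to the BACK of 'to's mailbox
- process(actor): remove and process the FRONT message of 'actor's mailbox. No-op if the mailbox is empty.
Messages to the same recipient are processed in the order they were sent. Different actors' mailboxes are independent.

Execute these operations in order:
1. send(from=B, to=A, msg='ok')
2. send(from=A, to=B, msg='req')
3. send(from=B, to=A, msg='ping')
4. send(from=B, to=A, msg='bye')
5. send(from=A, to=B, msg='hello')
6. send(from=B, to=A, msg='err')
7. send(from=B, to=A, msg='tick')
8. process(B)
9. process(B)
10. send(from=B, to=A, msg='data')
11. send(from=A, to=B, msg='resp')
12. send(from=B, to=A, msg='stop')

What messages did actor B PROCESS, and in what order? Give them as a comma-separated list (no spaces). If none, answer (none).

Answer: req,hello

Derivation:
After 1 (send(from=B, to=A, msg='ok')): A:[ok] B:[]
After 2 (send(from=A, to=B, msg='req')): A:[ok] B:[req]
After 3 (send(from=B, to=A, msg='ping')): A:[ok,ping] B:[req]
After 4 (send(from=B, to=A, msg='bye')): A:[ok,ping,bye] B:[req]
After 5 (send(from=A, to=B, msg='hello')): A:[ok,ping,bye] B:[req,hello]
After 6 (send(from=B, to=A, msg='err')): A:[ok,ping,bye,err] B:[req,hello]
After 7 (send(from=B, to=A, msg='tick')): A:[ok,ping,bye,err,tick] B:[req,hello]
After 8 (process(B)): A:[ok,ping,bye,err,tick] B:[hello]
After 9 (process(B)): A:[ok,ping,bye,err,tick] B:[]
After 10 (send(from=B, to=A, msg='data')): A:[ok,ping,bye,err,tick,data] B:[]
After 11 (send(from=A, to=B, msg='resp')): A:[ok,ping,bye,err,tick,data] B:[resp]
After 12 (send(from=B, to=A, msg='stop')): A:[ok,ping,bye,err,tick,data,stop] B:[resp]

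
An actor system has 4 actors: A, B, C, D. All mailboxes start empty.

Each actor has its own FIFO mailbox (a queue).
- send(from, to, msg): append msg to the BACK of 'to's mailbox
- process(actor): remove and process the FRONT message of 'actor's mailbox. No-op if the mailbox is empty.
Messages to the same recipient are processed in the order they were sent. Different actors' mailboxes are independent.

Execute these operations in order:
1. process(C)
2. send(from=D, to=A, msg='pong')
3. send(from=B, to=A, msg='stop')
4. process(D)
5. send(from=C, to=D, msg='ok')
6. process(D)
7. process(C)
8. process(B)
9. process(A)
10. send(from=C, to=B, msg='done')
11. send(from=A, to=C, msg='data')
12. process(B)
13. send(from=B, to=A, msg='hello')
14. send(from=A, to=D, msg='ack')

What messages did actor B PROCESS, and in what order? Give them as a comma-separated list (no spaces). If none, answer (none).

After 1 (process(C)): A:[] B:[] C:[] D:[]
After 2 (send(from=D, to=A, msg='pong')): A:[pong] B:[] C:[] D:[]
After 3 (send(from=B, to=A, msg='stop')): A:[pong,stop] B:[] C:[] D:[]
After 4 (process(D)): A:[pong,stop] B:[] C:[] D:[]
After 5 (send(from=C, to=D, msg='ok')): A:[pong,stop] B:[] C:[] D:[ok]
After 6 (process(D)): A:[pong,stop] B:[] C:[] D:[]
After 7 (process(C)): A:[pong,stop] B:[] C:[] D:[]
After 8 (process(B)): A:[pong,stop] B:[] C:[] D:[]
After 9 (process(A)): A:[stop] B:[] C:[] D:[]
After 10 (send(from=C, to=B, msg='done')): A:[stop] B:[done] C:[] D:[]
After 11 (send(from=A, to=C, msg='data')): A:[stop] B:[done] C:[data] D:[]
After 12 (process(B)): A:[stop] B:[] C:[data] D:[]
After 13 (send(from=B, to=A, msg='hello')): A:[stop,hello] B:[] C:[data] D:[]
After 14 (send(from=A, to=D, msg='ack')): A:[stop,hello] B:[] C:[data] D:[ack]

Answer: done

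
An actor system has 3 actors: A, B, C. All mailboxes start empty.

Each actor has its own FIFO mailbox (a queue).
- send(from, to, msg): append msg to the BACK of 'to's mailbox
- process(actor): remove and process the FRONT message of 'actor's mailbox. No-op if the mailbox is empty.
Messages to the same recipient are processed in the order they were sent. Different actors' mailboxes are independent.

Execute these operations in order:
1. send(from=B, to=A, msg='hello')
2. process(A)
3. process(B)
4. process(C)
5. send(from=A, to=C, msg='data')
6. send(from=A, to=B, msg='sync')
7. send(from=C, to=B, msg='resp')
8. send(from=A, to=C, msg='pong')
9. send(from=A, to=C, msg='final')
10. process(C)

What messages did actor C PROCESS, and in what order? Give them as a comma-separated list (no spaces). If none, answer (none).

Answer: data

Derivation:
After 1 (send(from=B, to=A, msg='hello')): A:[hello] B:[] C:[]
After 2 (process(A)): A:[] B:[] C:[]
After 3 (process(B)): A:[] B:[] C:[]
After 4 (process(C)): A:[] B:[] C:[]
After 5 (send(from=A, to=C, msg='data')): A:[] B:[] C:[data]
After 6 (send(from=A, to=B, msg='sync')): A:[] B:[sync] C:[data]
After 7 (send(from=C, to=B, msg='resp')): A:[] B:[sync,resp] C:[data]
After 8 (send(from=A, to=C, msg='pong')): A:[] B:[sync,resp] C:[data,pong]
After 9 (send(from=A, to=C, msg='final')): A:[] B:[sync,resp] C:[data,pong,final]
After 10 (process(C)): A:[] B:[sync,resp] C:[pong,final]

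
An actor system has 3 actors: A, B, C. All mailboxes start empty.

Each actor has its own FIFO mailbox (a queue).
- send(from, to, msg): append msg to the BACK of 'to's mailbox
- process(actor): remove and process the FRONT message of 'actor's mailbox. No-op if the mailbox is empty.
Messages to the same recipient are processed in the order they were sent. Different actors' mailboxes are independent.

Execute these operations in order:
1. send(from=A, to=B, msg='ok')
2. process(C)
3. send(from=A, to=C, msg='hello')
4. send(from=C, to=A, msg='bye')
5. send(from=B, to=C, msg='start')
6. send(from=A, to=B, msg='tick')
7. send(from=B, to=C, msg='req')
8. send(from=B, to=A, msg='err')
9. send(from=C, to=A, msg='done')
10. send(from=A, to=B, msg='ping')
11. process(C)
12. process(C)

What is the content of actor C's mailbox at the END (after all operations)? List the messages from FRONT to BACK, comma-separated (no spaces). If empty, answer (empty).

Answer: req

Derivation:
After 1 (send(from=A, to=B, msg='ok')): A:[] B:[ok] C:[]
After 2 (process(C)): A:[] B:[ok] C:[]
After 3 (send(from=A, to=C, msg='hello')): A:[] B:[ok] C:[hello]
After 4 (send(from=C, to=A, msg='bye')): A:[bye] B:[ok] C:[hello]
After 5 (send(from=B, to=C, msg='start')): A:[bye] B:[ok] C:[hello,start]
After 6 (send(from=A, to=B, msg='tick')): A:[bye] B:[ok,tick] C:[hello,start]
After 7 (send(from=B, to=C, msg='req')): A:[bye] B:[ok,tick] C:[hello,start,req]
After 8 (send(from=B, to=A, msg='err')): A:[bye,err] B:[ok,tick] C:[hello,start,req]
After 9 (send(from=C, to=A, msg='done')): A:[bye,err,done] B:[ok,tick] C:[hello,start,req]
After 10 (send(from=A, to=B, msg='ping')): A:[bye,err,done] B:[ok,tick,ping] C:[hello,start,req]
After 11 (process(C)): A:[bye,err,done] B:[ok,tick,ping] C:[start,req]
After 12 (process(C)): A:[bye,err,done] B:[ok,tick,ping] C:[req]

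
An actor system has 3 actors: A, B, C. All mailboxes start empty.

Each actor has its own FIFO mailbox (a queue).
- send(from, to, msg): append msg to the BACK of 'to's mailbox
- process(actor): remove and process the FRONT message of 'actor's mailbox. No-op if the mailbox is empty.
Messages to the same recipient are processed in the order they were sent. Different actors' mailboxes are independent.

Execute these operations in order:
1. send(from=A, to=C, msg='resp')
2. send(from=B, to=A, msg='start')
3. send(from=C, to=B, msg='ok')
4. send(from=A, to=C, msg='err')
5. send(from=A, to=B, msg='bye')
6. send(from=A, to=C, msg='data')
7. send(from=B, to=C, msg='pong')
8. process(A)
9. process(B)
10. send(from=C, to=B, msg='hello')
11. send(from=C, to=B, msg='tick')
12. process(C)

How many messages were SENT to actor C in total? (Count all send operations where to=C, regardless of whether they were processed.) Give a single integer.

After 1 (send(from=A, to=C, msg='resp')): A:[] B:[] C:[resp]
After 2 (send(from=B, to=A, msg='start')): A:[start] B:[] C:[resp]
After 3 (send(from=C, to=B, msg='ok')): A:[start] B:[ok] C:[resp]
After 4 (send(from=A, to=C, msg='err')): A:[start] B:[ok] C:[resp,err]
After 5 (send(from=A, to=B, msg='bye')): A:[start] B:[ok,bye] C:[resp,err]
After 6 (send(from=A, to=C, msg='data')): A:[start] B:[ok,bye] C:[resp,err,data]
After 7 (send(from=B, to=C, msg='pong')): A:[start] B:[ok,bye] C:[resp,err,data,pong]
After 8 (process(A)): A:[] B:[ok,bye] C:[resp,err,data,pong]
After 9 (process(B)): A:[] B:[bye] C:[resp,err,data,pong]
After 10 (send(from=C, to=B, msg='hello')): A:[] B:[bye,hello] C:[resp,err,data,pong]
After 11 (send(from=C, to=B, msg='tick')): A:[] B:[bye,hello,tick] C:[resp,err,data,pong]
After 12 (process(C)): A:[] B:[bye,hello,tick] C:[err,data,pong]

Answer: 4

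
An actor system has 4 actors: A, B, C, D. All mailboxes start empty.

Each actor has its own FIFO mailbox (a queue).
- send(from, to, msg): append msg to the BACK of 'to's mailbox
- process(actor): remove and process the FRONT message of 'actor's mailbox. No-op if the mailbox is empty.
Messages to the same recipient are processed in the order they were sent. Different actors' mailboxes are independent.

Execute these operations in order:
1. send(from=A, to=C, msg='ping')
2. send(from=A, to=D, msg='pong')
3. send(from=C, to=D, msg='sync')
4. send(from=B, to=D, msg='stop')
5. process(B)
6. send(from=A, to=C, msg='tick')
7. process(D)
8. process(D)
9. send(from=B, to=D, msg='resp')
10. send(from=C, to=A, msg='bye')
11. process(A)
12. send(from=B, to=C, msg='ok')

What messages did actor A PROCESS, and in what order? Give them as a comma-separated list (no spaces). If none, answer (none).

After 1 (send(from=A, to=C, msg='ping')): A:[] B:[] C:[ping] D:[]
After 2 (send(from=A, to=D, msg='pong')): A:[] B:[] C:[ping] D:[pong]
After 3 (send(from=C, to=D, msg='sync')): A:[] B:[] C:[ping] D:[pong,sync]
After 4 (send(from=B, to=D, msg='stop')): A:[] B:[] C:[ping] D:[pong,sync,stop]
After 5 (process(B)): A:[] B:[] C:[ping] D:[pong,sync,stop]
After 6 (send(from=A, to=C, msg='tick')): A:[] B:[] C:[ping,tick] D:[pong,sync,stop]
After 7 (process(D)): A:[] B:[] C:[ping,tick] D:[sync,stop]
After 8 (process(D)): A:[] B:[] C:[ping,tick] D:[stop]
After 9 (send(from=B, to=D, msg='resp')): A:[] B:[] C:[ping,tick] D:[stop,resp]
After 10 (send(from=C, to=A, msg='bye')): A:[bye] B:[] C:[ping,tick] D:[stop,resp]
After 11 (process(A)): A:[] B:[] C:[ping,tick] D:[stop,resp]
After 12 (send(from=B, to=C, msg='ok')): A:[] B:[] C:[ping,tick,ok] D:[stop,resp]

Answer: bye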